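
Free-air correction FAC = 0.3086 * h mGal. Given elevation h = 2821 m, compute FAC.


FAC = 0.3086 * h
= 0.3086 * 2821
= 870.5606 mGal

870.5606


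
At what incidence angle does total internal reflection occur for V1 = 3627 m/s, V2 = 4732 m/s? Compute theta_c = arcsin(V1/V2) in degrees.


V1/V2 = 3627/4732 = 0.766484
theta_c = arcsin(0.766484) = 50.0392 degrees

50.0392


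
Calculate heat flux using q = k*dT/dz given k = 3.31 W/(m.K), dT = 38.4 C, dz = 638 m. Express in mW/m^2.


q = k * dT / dz * 1000
= 3.31 * 38.4 / 638 * 1000
= 0.199223 * 1000
= 199.2226 mW/m^2

199.2226


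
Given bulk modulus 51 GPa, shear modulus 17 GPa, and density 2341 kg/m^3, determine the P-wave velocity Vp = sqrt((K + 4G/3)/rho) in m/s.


First compute the effective modulus:
K + 4G/3 = 51e9 + 4*17e9/3 = 73666666666.67 Pa
Then divide by density:
73666666666.67 / 2341 = 31468033.6039 Pa/(kg/m^3)
Take the square root:
Vp = sqrt(31468033.6039) = 5609.64 m/s

5609.64


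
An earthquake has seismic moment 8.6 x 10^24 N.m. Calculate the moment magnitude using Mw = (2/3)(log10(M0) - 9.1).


log10(M0) = log10(8.6 x 10^24) = 24.9345
Mw = 2/3 * (24.9345 - 9.1)
= 2/3 * 15.8345
= 10.56

10.56


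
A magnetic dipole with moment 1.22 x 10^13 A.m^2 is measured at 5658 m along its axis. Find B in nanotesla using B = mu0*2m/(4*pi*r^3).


m = 1.22 x 10^13 = 12200000000000 A.m^2
2m = 24400000000000 A.m^2
r^3 = 5658^3 = 181129350312
B = (4pi*10^-7) * 24400000000000 / (4*pi * 181129350312) * 1e9
= 30661944.299036 / 2276138545158.69 * 1e9
= 13471.036 nT

13471.036


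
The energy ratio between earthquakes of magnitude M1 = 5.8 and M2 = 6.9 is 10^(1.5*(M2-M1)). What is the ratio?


M2 - M1 = 6.9 - 5.8 = 1.1
1.5 * 1.1 = 1.65
ratio = 10^1.65 = 44.67

44.67


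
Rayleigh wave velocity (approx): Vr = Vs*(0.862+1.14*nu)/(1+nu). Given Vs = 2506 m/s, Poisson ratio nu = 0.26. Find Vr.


Numerator factor = 0.862 + 1.14*0.26 = 1.1584
Denominator = 1 + 0.26 = 1.26
Vr = 2506 * 1.1584 / 1.26 = 2303.93 m/s

2303.93


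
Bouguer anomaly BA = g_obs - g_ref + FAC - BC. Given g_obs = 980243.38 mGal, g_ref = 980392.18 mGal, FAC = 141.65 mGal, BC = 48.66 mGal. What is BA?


BA = g_obs - g_ref + FAC - BC
= 980243.38 - 980392.18 + 141.65 - 48.66
= -55.81 mGal

-55.81


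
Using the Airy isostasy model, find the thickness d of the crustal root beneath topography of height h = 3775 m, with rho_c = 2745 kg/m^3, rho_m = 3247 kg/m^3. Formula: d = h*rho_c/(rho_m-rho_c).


rho_m - rho_c = 3247 - 2745 = 502
d = 3775 * 2745 / 502
= 10362375 / 502
= 20642.18 m

20642.18


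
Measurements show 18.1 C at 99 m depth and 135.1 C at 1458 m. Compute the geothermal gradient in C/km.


dT = 135.1 - 18.1 = 117.0 C
dz = 1458 - 99 = 1359 m
gradient = dT/dz * 1000 = 117.0/1359 * 1000 = 86.0927 C/km

86.0927


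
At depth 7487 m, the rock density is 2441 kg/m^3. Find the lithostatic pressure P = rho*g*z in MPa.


P = rho * g * z / 1e6
= 2441 * 9.81 * 7487 / 1e6
= 179285274.27 / 1e6
= 179.2853 MPa

179.2853


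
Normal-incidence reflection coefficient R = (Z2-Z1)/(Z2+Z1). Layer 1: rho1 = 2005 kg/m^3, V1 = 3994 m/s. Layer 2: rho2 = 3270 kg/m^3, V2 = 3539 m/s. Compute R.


Z1 = 2005 * 3994 = 8007970
Z2 = 3270 * 3539 = 11572530
R = (11572530 - 8007970) / (11572530 + 8007970) = 3564560 / 19580500 = 0.182

0.182


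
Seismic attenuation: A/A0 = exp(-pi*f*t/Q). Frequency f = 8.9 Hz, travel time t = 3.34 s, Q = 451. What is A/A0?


pi*f*t/Q = pi*8.9*3.34/451 = 0.207066
A/A0 = exp(-0.207066) = 0.812966

0.812966


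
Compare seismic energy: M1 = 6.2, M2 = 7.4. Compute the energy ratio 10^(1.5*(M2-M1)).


M2 - M1 = 7.4 - 6.2 = 1.2
1.5 * 1.2 = 1.8
ratio = 10^1.8 = 63.1

63.1


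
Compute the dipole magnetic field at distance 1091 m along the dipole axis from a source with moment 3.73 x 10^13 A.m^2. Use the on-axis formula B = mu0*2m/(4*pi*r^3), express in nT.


m = 3.73 x 10^13 = 37300000000000 A.m^2
2m = 74600000000000 A.m^2
r^3 = 1091^3 = 1298596571
B = (4pi*10^-7) * 74600000000000 / (4*pi * 1298596571) * 1e9
= 93745124.783119 / 16318645789.72 * 1e9
= 5744663.2515 nT

5744663.2515


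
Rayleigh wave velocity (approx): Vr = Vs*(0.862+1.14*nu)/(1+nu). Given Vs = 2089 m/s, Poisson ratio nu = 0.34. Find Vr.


Numerator factor = 0.862 + 1.14*0.34 = 1.2496
Denominator = 1 + 0.34 = 1.34
Vr = 2089 * 1.2496 / 1.34 = 1948.07 m/s

1948.07


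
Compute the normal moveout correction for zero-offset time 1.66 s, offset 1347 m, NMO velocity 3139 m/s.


x/Vnmo = 1347/3139 = 0.429118
(x/Vnmo)^2 = 0.184142
t0^2 = 2.7556
sqrt(2.7556 + 0.184142) = 1.714568
dt = 1.714568 - 1.66 = 0.054568

0.054568


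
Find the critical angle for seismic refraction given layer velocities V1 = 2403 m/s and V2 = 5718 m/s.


V1/V2 = 2403/5718 = 0.420252
theta_c = arcsin(0.420252) = 24.8505 degrees

24.8505


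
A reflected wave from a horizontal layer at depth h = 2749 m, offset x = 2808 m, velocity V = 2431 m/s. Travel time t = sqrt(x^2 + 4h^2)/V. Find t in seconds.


x^2 + 4h^2 = 2808^2 + 4*2749^2 = 7884864 + 30228004 = 38112868
sqrt(38112868) = 6173.562
t = 6173.562 / 2431 = 2.5395 s

2.5395


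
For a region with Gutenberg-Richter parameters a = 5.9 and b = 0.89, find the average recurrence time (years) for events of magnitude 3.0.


log10(N) = 5.9 - 0.89*3.0 = 3.23
N = 10^3.23 = 1698.243652
T = 1/N = 1/1698.243652 = 0.0006 years

6.000000e-04


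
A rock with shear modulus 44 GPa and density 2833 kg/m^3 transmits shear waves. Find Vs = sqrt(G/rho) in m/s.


Convert G to Pa: G = 44e9 Pa
Compute G/rho = 44e9 / 2833 = 15531238.9693
Vs = sqrt(15531238.9693) = 3940.97 m/s

3940.97


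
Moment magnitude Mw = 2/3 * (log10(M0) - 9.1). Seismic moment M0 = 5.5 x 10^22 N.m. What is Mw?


log10(M0) = log10(5.5 x 10^22) = 22.7404
Mw = 2/3 * (22.7404 - 9.1)
= 2/3 * 13.6404
= 9.09

9.09


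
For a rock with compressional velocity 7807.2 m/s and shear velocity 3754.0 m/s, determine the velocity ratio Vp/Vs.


Vp/Vs = 7807.2 / 3754.0
= 2.0797

2.0797


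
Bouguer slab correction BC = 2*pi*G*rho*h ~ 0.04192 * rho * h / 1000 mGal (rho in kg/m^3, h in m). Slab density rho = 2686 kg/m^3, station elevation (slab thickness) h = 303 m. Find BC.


BC = 0.04192 * rho * h / 1000
= 0.04192 * 2686 * 303 / 1000
= 34.1169 mGal

34.1169


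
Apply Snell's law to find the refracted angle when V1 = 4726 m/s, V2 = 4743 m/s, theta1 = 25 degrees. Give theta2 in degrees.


sin(theta1) = sin(25 deg) = 0.422618
sin(theta2) = V2/V1 * sin(theta1) = 4743/4726 * 0.422618 = 0.424138
theta2 = arcsin(0.424138) = 25.0961 degrees

25.0961


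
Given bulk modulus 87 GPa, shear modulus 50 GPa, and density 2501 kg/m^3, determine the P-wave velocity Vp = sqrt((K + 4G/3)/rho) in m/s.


First compute the effective modulus:
K + 4G/3 = 87e9 + 4*50e9/3 = 153666666666.67 Pa
Then divide by density:
153666666666.67 / 2501 = 61442089.8307 Pa/(kg/m^3)
Take the square root:
Vp = sqrt(61442089.8307) = 7838.5 m/s

7838.5


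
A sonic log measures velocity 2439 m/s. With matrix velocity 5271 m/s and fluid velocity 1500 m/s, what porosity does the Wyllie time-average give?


1/V - 1/Vm = 1/2439 - 1/5271 = 0.00022029
1/Vf - 1/Vm = 1/1500 - 1/5271 = 0.00047695
phi = 0.00022029 / 0.00047695 = 0.4619

0.4619


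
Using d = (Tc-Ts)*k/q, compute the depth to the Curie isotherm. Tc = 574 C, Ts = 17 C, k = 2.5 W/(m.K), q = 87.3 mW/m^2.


T_Curie - T_surf = 574 - 17 = 557 C
Convert q to W/m^2: 87.3 mW/m^2 = 0.0873 W/m^2
d = 557 * 2.5 / 0.0873 = 15950.74 m

15950.74


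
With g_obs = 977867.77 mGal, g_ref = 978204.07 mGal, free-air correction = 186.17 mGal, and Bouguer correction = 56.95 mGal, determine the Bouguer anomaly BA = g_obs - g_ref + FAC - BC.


BA = g_obs - g_ref + FAC - BC
= 977867.77 - 978204.07 + 186.17 - 56.95
= -207.08 mGal

-207.08


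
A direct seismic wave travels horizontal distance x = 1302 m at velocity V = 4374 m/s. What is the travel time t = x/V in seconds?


t = x / V
= 1302 / 4374
= 0.2977 s

0.2977


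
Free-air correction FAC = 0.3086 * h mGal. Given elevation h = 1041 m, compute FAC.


FAC = 0.3086 * h
= 0.3086 * 1041
= 321.2526 mGal

321.2526


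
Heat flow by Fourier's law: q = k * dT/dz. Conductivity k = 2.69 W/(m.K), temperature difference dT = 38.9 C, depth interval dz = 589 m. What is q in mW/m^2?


q = k * dT / dz * 1000
= 2.69 * 38.9 / 589 * 1000
= 0.177659 * 1000
= 177.6587 mW/m^2

177.6587


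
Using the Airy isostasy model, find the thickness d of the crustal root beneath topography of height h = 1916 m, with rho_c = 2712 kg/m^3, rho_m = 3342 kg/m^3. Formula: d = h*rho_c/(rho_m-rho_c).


rho_m - rho_c = 3342 - 2712 = 630
d = 1916 * 2712 / 630
= 5196192 / 630
= 8247.92 m

8247.92


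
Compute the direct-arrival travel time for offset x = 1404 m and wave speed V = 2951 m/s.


t = x / V
= 1404 / 2951
= 0.4758 s

0.4758


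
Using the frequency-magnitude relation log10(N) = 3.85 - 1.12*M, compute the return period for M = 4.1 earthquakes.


log10(N) = 3.85 - 1.12*4.1 = -0.742
N = 10^-0.742 = 0.181134
T = 1/N = 1/0.181134 = 5.5208 years

5.5208


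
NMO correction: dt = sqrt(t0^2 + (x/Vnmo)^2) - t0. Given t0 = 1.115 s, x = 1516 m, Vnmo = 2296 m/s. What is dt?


x/Vnmo = 1516/2296 = 0.660279
(x/Vnmo)^2 = 0.435968
t0^2 = 1.243225
sqrt(1.243225 + 0.435968) = 1.295837
dt = 1.295837 - 1.115 = 0.180837

0.180837


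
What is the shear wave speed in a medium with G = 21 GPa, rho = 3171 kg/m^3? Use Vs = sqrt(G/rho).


Convert G to Pa: G = 21e9 Pa
Compute G/rho = 21e9 / 3171 = 6622516.5563
Vs = sqrt(6622516.5563) = 2573.43 m/s

2573.43


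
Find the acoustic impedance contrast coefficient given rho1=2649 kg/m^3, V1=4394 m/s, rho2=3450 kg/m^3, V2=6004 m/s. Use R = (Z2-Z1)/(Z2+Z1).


Z1 = 2649 * 4394 = 11639706
Z2 = 3450 * 6004 = 20713800
R = (20713800 - 11639706) / (20713800 + 11639706) = 9074094 / 32353506 = 0.2805

0.2805


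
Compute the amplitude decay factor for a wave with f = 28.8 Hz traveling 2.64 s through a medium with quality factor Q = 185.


pi*f*t/Q = pi*28.8*2.64/185 = 1.291144
A/A0 = exp(-1.291144) = 0.274956

0.274956


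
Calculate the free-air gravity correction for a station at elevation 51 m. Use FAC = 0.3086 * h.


FAC = 0.3086 * h
= 0.3086 * 51
= 15.7386 mGal

15.7386


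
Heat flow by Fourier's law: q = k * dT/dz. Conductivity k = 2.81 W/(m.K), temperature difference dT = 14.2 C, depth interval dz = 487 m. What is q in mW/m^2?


q = k * dT / dz * 1000
= 2.81 * 14.2 / 487 * 1000
= 0.081934 * 1000
= 81.9343 mW/m^2

81.9343


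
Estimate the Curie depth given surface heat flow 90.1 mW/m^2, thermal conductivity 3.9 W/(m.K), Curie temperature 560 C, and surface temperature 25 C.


T_Curie - T_surf = 560 - 25 = 535 C
Convert q to W/m^2: 90.1 mW/m^2 = 0.0901 W/m^2
d = 535 * 3.9 / 0.0901 = 23157.6 m

23157.6


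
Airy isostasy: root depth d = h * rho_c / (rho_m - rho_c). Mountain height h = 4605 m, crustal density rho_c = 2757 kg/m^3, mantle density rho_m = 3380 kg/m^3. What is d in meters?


rho_m - rho_c = 3380 - 2757 = 623
d = 4605 * 2757 / 623
= 12695985 / 623
= 20378.79 m

20378.79


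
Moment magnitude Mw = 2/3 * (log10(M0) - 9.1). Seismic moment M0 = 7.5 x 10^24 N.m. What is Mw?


log10(M0) = log10(7.5 x 10^24) = 24.8751
Mw = 2/3 * (24.8751 - 9.1)
= 2/3 * 15.7751
= 10.52

10.52


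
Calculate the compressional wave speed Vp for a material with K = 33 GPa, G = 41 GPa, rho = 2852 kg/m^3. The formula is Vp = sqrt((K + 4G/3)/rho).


First compute the effective modulus:
K + 4G/3 = 33e9 + 4*41e9/3 = 87666666666.67 Pa
Then divide by density:
87666666666.67 / 2852 = 30738662.9266 Pa/(kg/m^3)
Take the square root:
Vp = sqrt(30738662.9266) = 5544.25 m/s

5544.25


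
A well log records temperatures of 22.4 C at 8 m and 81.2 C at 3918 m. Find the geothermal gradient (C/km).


dT = 81.2 - 22.4 = 58.8 C
dz = 3918 - 8 = 3910 m
gradient = dT/dz * 1000 = 58.8/3910 * 1000 = 15.0384 C/km

15.0384


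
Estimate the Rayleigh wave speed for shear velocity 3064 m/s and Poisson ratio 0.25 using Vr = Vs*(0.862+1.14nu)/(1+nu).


Numerator factor = 0.862 + 1.14*0.25 = 1.147
Denominator = 1 + 0.25 = 1.25
Vr = 3064 * 1.147 / 1.25 = 2811.53 m/s

2811.53


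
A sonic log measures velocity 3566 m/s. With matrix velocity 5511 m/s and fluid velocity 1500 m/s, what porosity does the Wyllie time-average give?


1/V - 1/Vm = 1/3566 - 1/5511 = 9.897e-05
1/Vf - 1/Vm = 1/1500 - 1/5511 = 0.00048521
phi = 9.897e-05 / 0.00048521 = 0.204

0.204


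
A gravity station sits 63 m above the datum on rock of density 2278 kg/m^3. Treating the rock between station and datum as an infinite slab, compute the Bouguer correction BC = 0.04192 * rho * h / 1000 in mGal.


BC = 0.04192 * rho * h / 1000
= 0.04192 * 2278 * 63 / 1000
= 6.0161 mGal

6.0161


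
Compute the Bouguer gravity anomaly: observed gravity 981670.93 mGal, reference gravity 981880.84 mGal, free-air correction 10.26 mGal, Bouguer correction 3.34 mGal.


BA = g_obs - g_ref + FAC - BC
= 981670.93 - 981880.84 + 10.26 - 3.34
= -202.99 mGal

-202.99


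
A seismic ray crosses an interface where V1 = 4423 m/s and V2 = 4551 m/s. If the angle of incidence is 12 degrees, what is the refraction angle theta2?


sin(theta1) = sin(12 deg) = 0.207912
sin(theta2) = V2/V1 * sin(theta1) = 4551/4423 * 0.207912 = 0.213929
theta2 = arcsin(0.213929) = 12.3527 degrees

12.3527


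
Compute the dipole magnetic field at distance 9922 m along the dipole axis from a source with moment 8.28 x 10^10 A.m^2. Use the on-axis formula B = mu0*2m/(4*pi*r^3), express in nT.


m = 8.28 x 10^10 = 82800000000 A.m^2
2m = 165600000000 A.m^2
r^3 = 9922^3 = 976782045448
B = (4pi*10^-7) * 165600000000 / (4*pi * 976782045448) * 1e9
= 208099.097374 / 12274605192551.39 * 1e9
= 16.9536 nT

16.9536


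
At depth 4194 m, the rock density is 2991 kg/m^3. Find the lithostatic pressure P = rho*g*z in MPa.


P = rho * g * z / 1e6
= 2991 * 9.81 * 4194 / 1e6
= 123059131.74 / 1e6
= 123.0591 MPa

123.0591


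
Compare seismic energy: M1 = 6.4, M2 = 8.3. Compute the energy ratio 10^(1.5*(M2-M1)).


M2 - M1 = 8.3 - 6.4 = 1.9
1.5 * 1.9 = 2.85
ratio = 10^2.85 = 707.95

707.95


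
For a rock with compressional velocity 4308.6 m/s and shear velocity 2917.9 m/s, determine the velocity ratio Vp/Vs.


Vp/Vs = 4308.6 / 2917.9
= 1.4766

1.4766


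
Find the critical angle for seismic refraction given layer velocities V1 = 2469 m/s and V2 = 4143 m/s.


V1/V2 = 2469/4143 = 0.595945
theta_c = arcsin(0.595945) = 36.58 degrees

36.58


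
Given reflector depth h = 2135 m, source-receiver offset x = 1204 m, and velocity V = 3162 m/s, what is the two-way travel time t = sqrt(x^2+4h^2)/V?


x^2 + 4h^2 = 1204^2 + 4*2135^2 = 1449616 + 18232900 = 19682516
sqrt(19682516) = 4436.4982
t = 4436.4982 / 3162 = 1.4031 s

1.4031


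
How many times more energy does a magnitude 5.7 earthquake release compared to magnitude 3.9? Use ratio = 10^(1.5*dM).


M2 - M1 = 5.7 - 3.9 = 1.8
1.5 * 1.8 = 2.7
ratio = 10^2.7 = 501.19

501.19


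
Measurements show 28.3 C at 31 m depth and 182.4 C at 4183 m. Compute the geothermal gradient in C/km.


dT = 182.4 - 28.3 = 154.1 C
dz = 4183 - 31 = 4152 m
gradient = dT/dz * 1000 = 154.1/4152 * 1000 = 37.1146 C/km

37.1146


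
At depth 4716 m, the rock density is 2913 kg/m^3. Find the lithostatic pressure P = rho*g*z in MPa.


P = rho * g * z / 1e6
= 2913 * 9.81 * 4716 / 1e6
= 134766915.48 / 1e6
= 134.7669 MPa

134.7669


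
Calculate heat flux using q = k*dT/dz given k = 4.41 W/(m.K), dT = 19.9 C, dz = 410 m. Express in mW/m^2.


q = k * dT / dz * 1000
= 4.41 * 19.9 / 410 * 1000
= 0.214046 * 1000
= 214.0463 mW/m^2

214.0463


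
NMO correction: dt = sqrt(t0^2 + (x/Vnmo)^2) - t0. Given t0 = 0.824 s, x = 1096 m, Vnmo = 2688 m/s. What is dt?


x/Vnmo = 1096/2688 = 0.407738
(x/Vnmo)^2 = 0.16625
t0^2 = 0.678976
sqrt(0.678976 + 0.16625) = 0.919362
dt = 0.919362 - 0.824 = 0.095362

0.095362


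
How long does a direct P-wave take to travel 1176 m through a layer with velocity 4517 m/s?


t = x / V
= 1176 / 4517
= 0.2603 s

0.2603


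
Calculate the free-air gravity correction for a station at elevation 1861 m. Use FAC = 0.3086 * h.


FAC = 0.3086 * h
= 0.3086 * 1861
= 574.3046 mGal

574.3046


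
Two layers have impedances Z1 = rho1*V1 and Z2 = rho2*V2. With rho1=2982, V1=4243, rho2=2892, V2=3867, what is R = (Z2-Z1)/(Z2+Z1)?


Z1 = 2982 * 4243 = 12652626
Z2 = 2892 * 3867 = 11183364
R = (11183364 - 12652626) / (11183364 + 12652626) = -1469262 / 23835990 = -0.0616

-0.0616


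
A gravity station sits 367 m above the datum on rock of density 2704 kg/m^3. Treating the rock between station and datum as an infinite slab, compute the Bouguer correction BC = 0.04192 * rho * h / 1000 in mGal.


BC = 0.04192 * rho * h / 1000
= 0.04192 * 2704 * 367 / 1000
= 41.6001 mGal

41.6001


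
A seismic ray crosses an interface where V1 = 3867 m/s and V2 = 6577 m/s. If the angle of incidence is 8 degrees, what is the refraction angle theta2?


sin(theta1) = sin(8 deg) = 0.139173
sin(theta2) = V2/V1 * sin(theta1) = 6577/3867 * 0.139173 = 0.236706
theta2 = arcsin(0.236706) = 13.6922 degrees

13.6922


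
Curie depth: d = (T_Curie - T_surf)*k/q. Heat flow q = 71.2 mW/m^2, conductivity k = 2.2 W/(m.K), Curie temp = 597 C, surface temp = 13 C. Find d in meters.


T_Curie - T_surf = 597 - 13 = 584 C
Convert q to W/m^2: 71.2 mW/m^2 = 0.0712 W/m^2
d = 584 * 2.2 / 0.0712 = 18044.94 m

18044.94


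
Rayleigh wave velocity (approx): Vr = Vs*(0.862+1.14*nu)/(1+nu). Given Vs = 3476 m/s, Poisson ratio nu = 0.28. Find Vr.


Numerator factor = 0.862 + 1.14*0.28 = 1.1812
Denominator = 1 + 0.28 = 1.28
Vr = 3476 * 1.1812 / 1.28 = 3207.7 m/s

3207.7


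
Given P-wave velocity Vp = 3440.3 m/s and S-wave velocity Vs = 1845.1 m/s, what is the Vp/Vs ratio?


Vp/Vs = 3440.3 / 1845.1
= 1.8646

1.8646


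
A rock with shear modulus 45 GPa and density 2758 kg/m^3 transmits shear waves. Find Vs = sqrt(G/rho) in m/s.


Convert G to Pa: G = 45e9 Pa
Compute G/rho = 45e9 / 2758 = 16316171.1385
Vs = sqrt(16316171.1385) = 4039.33 m/s

4039.33


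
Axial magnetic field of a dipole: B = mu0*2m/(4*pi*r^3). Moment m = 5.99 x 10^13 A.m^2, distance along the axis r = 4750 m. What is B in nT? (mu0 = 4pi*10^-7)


m = 5.99 x 10^13 = 59900000000000 A.m^2
2m = 119800000000000 A.m^2
r^3 = 4750^3 = 107171875000
B = (4pi*10^-7) * 119800000000000 / (4*pi * 107171875000) * 1e9
= 150545119.960023 / 1346761500685.77 * 1e9
= 111783.0588 nT

111783.0588


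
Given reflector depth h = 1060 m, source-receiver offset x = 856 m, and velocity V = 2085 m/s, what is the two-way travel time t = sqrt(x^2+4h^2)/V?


x^2 + 4h^2 = 856^2 + 4*1060^2 = 732736 + 4494400 = 5227136
sqrt(5227136) = 2286.2931
t = 2286.2931 / 2085 = 1.0965 s

1.0965


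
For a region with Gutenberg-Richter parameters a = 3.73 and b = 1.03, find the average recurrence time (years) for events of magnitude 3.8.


log10(N) = 3.73 - 1.03*3.8 = -0.184
N = 10^-0.184 = 0.654636
T = 1/N = 1/0.654636 = 1.5276 years

1.5276


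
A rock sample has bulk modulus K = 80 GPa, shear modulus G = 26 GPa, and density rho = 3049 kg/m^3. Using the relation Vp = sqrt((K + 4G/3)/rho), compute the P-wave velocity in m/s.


First compute the effective modulus:
K + 4G/3 = 80e9 + 4*26e9/3 = 114666666666.67 Pa
Then divide by density:
114666666666.67 / 3049 = 37607958.8936 Pa/(kg/m^3)
Take the square root:
Vp = sqrt(37607958.8936) = 6132.53 m/s

6132.53


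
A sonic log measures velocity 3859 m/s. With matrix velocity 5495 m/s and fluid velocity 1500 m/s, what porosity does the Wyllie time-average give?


1/V - 1/Vm = 1/3859 - 1/5495 = 7.715e-05
1/Vf - 1/Vm = 1/1500 - 1/5495 = 0.00048468
phi = 7.715e-05 / 0.00048468 = 0.1592

0.1592


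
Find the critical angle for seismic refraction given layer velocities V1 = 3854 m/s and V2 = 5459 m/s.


V1/V2 = 3854/5459 = 0.70599
theta_c = arcsin(0.70599) = 44.9096 degrees

44.9096


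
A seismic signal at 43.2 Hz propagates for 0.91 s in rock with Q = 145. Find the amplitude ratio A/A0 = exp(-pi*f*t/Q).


pi*f*t/Q = pi*43.2*0.91/145 = 0.85174
A/A0 = exp(-0.85174) = 0.426672

0.426672


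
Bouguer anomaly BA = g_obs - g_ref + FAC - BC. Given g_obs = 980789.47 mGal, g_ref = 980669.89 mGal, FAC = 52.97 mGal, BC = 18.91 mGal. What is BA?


BA = g_obs - g_ref + FAC - BC
= 980789.47 - 980669.89 + 52.97 - 18.91
= 153.64 mGal

153.64


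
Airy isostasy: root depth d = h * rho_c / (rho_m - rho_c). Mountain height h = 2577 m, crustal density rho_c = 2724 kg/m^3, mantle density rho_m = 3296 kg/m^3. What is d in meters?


rho_m - rho_c = 3296 - 2724 = 572
d = 2577 * 2724 / 572
= 7019748 / 572
= 12272.29 m

12272.29


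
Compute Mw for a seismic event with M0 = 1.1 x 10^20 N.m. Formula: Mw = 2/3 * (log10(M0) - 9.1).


log10(M0) = log10(1.1 x 10^20) = 20.0414
Mw = 2/3 * (20.0414 - 9.1)
= 2/3 * 10.9414
= 7.29

7.29


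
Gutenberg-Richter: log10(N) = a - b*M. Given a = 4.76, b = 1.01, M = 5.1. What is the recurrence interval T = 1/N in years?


log10(N) = 4.76 - 1.01*5.1 = -0.391
N = 10^-0.391 = 0.406443
T = 1/N = 1/0.406443 = 2.4604 years

2.4604


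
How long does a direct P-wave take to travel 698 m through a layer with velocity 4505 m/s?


t = x / V
= 698 / 4505
= 0.1549 s

0.1549


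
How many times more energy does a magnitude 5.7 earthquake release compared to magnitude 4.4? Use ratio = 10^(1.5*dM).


M2 - M1 = 5.7 - 4.4 = 1.3
1.5 * 1.3 = 1.95
ratio = 10^1.95 = 89.13

89.13


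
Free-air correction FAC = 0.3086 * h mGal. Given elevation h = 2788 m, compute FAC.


FAC = 0.3086 * h
= 0.3086 * 2788
= 860.3768 mGal

860.3768


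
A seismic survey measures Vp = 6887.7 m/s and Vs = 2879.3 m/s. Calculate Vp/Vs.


Vp/Vs = 6887.7 / 2879.3
= 2.3921

2.3921


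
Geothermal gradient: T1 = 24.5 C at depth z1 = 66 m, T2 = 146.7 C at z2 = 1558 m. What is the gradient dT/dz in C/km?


dT = 146.7 - 24.5 = 122.2 C
dz = 1558 - 66 = 1492 m
gradient = dT/dz * 1000 = 122.2/1492 * 1000 = 81.9035 C/km

81.9035


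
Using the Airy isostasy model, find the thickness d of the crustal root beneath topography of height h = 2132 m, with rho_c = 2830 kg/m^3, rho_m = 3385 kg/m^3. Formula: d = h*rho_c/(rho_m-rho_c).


rho_m - rho_c = 3385 - 2830 = 555
d = 2132 * 2830 / 555
= 6033560 / 555
= 10871.28 m

10871.28


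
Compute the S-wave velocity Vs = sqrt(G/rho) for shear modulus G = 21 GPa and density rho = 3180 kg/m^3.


Convert G to Pa: G = 21e9 Pa
Compute G/rho = 21e9 / 3180 = 6603773.5849
Vs = sqrt(6603773.5849) = 2569.78 m/s

2569.78


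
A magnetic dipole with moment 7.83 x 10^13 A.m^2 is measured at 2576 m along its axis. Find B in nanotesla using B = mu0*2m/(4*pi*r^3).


m = 7.83 x 10^13 = 78300000000000 A.m^2
2m = 156600000000000 A.m^2
r^3 = 2576^3 = 17093758976
B = (4pi*10^-7) * 156600000000000 / (4*pi * 17093758976) * 1e9
= 196789363.820865 / 214806510484.94 * 1e9
= 916123.8334 nT

916123.8334


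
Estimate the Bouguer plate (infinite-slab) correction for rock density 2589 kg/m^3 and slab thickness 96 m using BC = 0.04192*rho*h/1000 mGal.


BC = 0.04192 * rho * h / 1000
= 0.04192 * 2589 * 96 / 1000
= 10.419 mGal

10.419


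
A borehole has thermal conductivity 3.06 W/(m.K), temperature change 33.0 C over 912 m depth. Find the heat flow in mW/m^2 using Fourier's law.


q = k * dT / dz * 1000
= 3.06 * 33.0 / 912 * 1000
= 0.110724 * 1000
= 110.7237 mW/m^2

110.7237


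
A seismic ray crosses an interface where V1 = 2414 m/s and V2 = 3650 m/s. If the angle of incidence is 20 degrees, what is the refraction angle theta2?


sin(theta1) = sin(20 deg) = 0.34202
sin(theta2) = V2/V1 * sin(theta1) = 3650/2414 * 0.34202 = 0.517139
theta2 = arcsin(0.517139) = 31.1405 degrees

31.1405


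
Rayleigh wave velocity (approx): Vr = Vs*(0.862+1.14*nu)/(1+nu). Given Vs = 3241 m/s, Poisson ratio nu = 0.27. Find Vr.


Numerator factor = 0.862 + 1.14*0.27 = 1.1698
Denominator = 1 + 0.27 = 1.27
Vr = 3241 * 1.1698 / 1.27 = 2985.29 m/s

2985.29


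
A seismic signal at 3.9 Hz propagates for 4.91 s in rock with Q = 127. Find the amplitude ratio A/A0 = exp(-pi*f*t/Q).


pi*f*t/Q = pi*3.9*4.91/127 = 0.473688
A/A0 = exp(-0.473688) = 0.622702

0.622702


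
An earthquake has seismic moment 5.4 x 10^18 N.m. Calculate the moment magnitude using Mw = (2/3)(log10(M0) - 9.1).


log10(M0) = log10(5.4 x 10^18) = 18.7324
Mw = 2/3 * (18.7324 - 9.1)
= 2/3 * 9.6324
= 6.42

6.42


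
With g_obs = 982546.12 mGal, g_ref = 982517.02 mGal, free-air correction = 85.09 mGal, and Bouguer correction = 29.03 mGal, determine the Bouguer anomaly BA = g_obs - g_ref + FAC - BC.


BA = g_obs - g_ref + FAC - BC
= 982546.12 - 982517.02 + 85.09 - 29.03
= 85.16 mGal

85.16


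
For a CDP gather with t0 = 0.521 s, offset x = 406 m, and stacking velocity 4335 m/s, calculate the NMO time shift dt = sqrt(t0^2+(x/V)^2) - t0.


x/Vnmo = 406/4335 = 0.093656
(x/Vnmo)^2 = 0.008771
t0^2 = 0.271441
sqrt(0.271441 + 0.008771) = 0.529351
dt = 0.529351 - 0.521 = 0.008351

0.008351


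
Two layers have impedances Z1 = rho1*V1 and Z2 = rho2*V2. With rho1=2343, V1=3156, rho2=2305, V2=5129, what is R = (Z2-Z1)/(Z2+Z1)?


Z1 = 2343 * 3156 = 7394508
Z2 = 2305 * 5129 = 11822345
R = (11822345 - 7394508) / (11822345 + 7394508) = 4427837 / 19216853 = 0.2304

0.2304


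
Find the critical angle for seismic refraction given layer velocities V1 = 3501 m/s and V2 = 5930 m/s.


V1/V2 = 3501/5930 = 0.590388
theta_c = arcsin(0.590388) = 36.1845 degrees

36.1845


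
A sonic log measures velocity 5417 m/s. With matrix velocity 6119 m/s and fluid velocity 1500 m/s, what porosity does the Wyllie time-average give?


1/V - 1/Vm = 1/5417 - 1/6119 = 2.118e-05
1/Vf - 1/Vm = 1/1500 - 1/6119 = 0.00050324
phi = 2.118e-05 / 0.00050324 = 0.0421

0.0421


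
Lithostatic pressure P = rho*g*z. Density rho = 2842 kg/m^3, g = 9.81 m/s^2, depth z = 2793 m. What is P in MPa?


P = rho * g * z / 1e6
= 2842 * 9.81 * 2793 / 1e6
= 77868895.86 / 1e6
= 77.8689 MPa

77.8689


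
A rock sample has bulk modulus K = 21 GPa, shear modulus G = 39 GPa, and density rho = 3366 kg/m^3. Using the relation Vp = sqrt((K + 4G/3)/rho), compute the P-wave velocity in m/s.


First compute the effective modulus:
K + 4G/3 = 21e9 + 4*39e9/3 = 73000000000.0 Pa
Then divide by density:
73000000000.0 / 3366 = 21687462.8639 Pa/(kg/m^3)
Take the square root:
Vp = sqrt(21687462.8639) = 4656.98 m/s

4656.98


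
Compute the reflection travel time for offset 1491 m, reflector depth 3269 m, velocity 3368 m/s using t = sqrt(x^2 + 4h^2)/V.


x^2 + 4h^2 = 1491^2 + 4*3269^2 = 2223081 + 42745444 = 44968525
sqrt(44968525) = 6705.8575
t = 6705.8575 / 3368 = 1.9911 s

1.9911


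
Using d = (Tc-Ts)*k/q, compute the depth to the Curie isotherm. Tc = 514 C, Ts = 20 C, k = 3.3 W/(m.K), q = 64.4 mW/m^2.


T_Curie - T_surf = 514 - 20 = 494 C
Convert q to W/m^2: 64.4 mW/m^2 = 0.0644 W/m^2
d = 494 * 3.3 / 0.0644 = 25313.66 m

25313.66


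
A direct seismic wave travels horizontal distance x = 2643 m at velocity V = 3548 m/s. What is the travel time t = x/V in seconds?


t = x / V
= 2643 / 3548
= 0.7449 s

0.7449


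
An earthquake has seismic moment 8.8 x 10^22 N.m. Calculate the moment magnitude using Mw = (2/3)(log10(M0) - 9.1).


log10(M0) = log10(8.8 x 10^22) = 22.9445
Mw = 2/3 * (22.9445 - 9.1)
= 2/3 * 13.8445
= 9.23

9.23


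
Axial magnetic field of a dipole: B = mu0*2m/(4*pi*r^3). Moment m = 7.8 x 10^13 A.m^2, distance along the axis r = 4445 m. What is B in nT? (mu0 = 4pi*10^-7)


m = 7.8 x 10^13 = 78000000000000 A.m^2
2m = 156000000000000 A.m^2
r^3 = 4445^3 = 87824421125
B = (4pi*10^-7) * 156000000000000 / (4*pi * 87824421125) * 1e9
= 196035381.584003 / 1103634224848.3 * 1e9
= 177627.1315 nT

177627.1315


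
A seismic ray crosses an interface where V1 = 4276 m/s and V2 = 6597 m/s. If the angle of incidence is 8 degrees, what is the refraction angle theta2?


sin(theta1) = sin(8 deg) = 0.139173
sin(theta2) = V2/V1 * sin(theta1) = 6597/4276 * 0.139173 = 0.214716
theta2 = arcsin(0.214716) = 12.3989 degrees

12.3989


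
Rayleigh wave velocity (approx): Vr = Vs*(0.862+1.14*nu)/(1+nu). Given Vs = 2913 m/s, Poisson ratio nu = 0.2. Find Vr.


Numerator factor = 0.862 + 1.14*0.2 = 1.09
Denominator = 1 + 0.2 = 1.2
Vr = 2913 * 1.09 / 1.2 = 2645.97 m/s

2645.97


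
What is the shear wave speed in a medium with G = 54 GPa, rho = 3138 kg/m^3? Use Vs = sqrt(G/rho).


Convert G to Pa: G = 54e9 Pa
Compute G/rho = 54e9 / 3138 = 17208413.0019
Vs = sqrt(17208413.0019) = 4148.3 m/s

4148.3


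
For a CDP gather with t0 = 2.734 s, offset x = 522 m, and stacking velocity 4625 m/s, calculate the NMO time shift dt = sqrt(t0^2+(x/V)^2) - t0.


x/Vnmo = 522/4625 = 0.112865
(x/Vnmo)^2 = 0.012738
t0^2 = 7.474756
sqrt(7.474756 + 0.012738) = 2.736329
dt = 2.736329 - 2.734 = 0.002329

0.002329


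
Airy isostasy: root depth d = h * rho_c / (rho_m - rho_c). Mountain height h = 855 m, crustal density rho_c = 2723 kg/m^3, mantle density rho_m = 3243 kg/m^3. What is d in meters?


rho_m - rho_c = 3243 - 2723 = 520
d = 855 * 2723 / 520
= 2328165 / 520
= 4477.24 m

4477.24


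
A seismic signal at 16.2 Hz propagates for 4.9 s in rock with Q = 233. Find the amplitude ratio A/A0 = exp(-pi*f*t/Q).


pi*f*t/Q = pi*16.2*4.9/233 = 1.070299
A/A0 = exp(-1.070299) = 0.342906

0.342906


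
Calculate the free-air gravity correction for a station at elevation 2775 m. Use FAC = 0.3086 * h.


FAC = 0.3086 * h
= 0.3086 * 2775
= 856.365 mGal

856.365


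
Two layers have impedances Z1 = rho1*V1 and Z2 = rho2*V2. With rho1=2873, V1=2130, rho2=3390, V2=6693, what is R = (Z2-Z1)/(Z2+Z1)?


Z1 = 2873 * 2130 = 6119490
Z2 = 3390 * 6693 = 22689270
R = (22689270 - 6119490) / (22689270 + 6119490) = 16569780 / 28808760 = 0.5752

0.5752


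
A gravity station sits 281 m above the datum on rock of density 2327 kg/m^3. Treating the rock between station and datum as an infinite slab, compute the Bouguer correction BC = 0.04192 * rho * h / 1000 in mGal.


BC = 0.04192 * rho * h / 1000
= 0.04192 * 2327 * 281 / 1000
= 27.4109 mGal

27.4109


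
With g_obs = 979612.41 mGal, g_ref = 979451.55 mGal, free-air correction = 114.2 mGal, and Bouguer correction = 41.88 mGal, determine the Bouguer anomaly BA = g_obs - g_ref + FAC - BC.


BA = g_obs - g_ref + FAC - BC
= 979612.41 - 979451.55 + 114.2 - 41.88
= 233.18 mGal

233.18


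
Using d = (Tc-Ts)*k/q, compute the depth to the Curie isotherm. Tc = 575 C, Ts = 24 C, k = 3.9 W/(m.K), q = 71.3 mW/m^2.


T_Curie - T_surf = 575 - 24 = 551 C
Convert q to W/m^2: 71.3 mW/m^2 = 0.0713 W/m^2
d = 551 * 3.9 / 0.0713 = 30138.85 m

30138.85


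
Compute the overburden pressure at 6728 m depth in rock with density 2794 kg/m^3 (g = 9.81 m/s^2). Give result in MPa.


P = rho * g * z / 1e6
= 2794 * 9.81 * 6728 / 1e6
= 184408693.92 / 1e6
= 184.4087 MPa

184.4087


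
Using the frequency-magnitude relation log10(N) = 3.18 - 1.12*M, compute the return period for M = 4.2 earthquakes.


log10(N) = 3.18 - 1.12*4.2 = -1.524
N = 10^-1.524 = 0.029923
T = 1/N = 1/0.029923 = 33.4195 years

33.4195


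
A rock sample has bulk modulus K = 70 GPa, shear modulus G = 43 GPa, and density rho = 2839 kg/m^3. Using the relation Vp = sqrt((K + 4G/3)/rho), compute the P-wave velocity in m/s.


First compute the effective modulus:
K + 4G/3 = 70e9 + 4*43e9/3 = 127333333333.33 Pa
Then divide by density:
127333333333.33 / 2839 = 44851473.5235 Pa/(kg/m^3)
Take the square root:
Vp = sqrt(44851473.5235) = 6697.12 m/s

6697.12


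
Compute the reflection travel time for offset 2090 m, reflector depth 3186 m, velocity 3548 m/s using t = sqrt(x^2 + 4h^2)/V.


x^2 + 4h^2 = 2090^2 + 4*3186^2 = 4368100 + 40602384 = 44970484
sqrt(44970484) = 6706.0036
t = 6706.0036 / 3548 = 1.8901 s

1.8901


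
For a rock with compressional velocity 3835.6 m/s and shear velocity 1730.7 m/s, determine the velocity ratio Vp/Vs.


Vp/Vs = 3835.6 / 1730.7
= 2.2162

2.2162


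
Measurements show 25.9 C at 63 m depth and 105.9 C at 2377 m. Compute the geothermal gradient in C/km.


dT = 105.9 - 25.9 = 80.0 C
dz = 2377 - 63 = 2314 m
gradient = dT/dz * 1000 = 80.0/2314 * 1000 = 34.5722 C/km

34.5722


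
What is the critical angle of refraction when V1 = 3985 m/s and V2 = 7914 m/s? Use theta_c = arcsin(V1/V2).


V1/V2 = 3985/7914 = 0.503538
theta_c = arcsin(0.503538) = 30.2344 degrees

30.2344


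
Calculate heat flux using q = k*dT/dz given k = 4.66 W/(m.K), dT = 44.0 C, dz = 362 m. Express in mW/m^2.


q = k * dT / dz * 1000
= 4.66 * 44.0 / 362 * 1000
= 0.566409 * 1000
= 566.4088 mW/m^2

566.4088


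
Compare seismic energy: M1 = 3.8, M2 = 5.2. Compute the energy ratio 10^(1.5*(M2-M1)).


M2 - M1 = 5.2 - 3.8 = 1.4
1.5 * 1.4 = 2.1
ratio = 10^2.1 = 125.89

125.89


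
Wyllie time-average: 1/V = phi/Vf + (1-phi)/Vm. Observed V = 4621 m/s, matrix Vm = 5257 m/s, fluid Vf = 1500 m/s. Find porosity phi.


1/V - 1/Vm = 1/4621 - 1/5257 = 2.618e-05
1/Vf - 1/Vm = 1/1500 - 1/5257 = 0.00047644
phi = 2.618e-05 / 0.00047644 = 0.055

0.055


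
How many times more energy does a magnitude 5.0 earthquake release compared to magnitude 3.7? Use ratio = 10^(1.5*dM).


M2 - M1 = 5.0 - 3.7 = 1.3
1.5 * 1.3 = 1.95
ratio = 10^1.95 = 89.13

89.13


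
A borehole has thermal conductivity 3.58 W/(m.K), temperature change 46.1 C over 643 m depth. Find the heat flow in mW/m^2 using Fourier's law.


q = k * dT / dz * 1000
= 3.58 * 46.1 / 643 * 1000
= 0.256669 * 1000
= 256.6687 mW/m^2

256.6687


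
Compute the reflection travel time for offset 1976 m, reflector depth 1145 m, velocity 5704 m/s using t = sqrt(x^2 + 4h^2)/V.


x^2 + 4h^2 = 1976^2 + 4*1145^2 = 3904576 + 5244100 = 9148676
sqrt(9148676) = 3024.6778
t = 3024.6778 / 5704 = 0.5303 s

0.5303


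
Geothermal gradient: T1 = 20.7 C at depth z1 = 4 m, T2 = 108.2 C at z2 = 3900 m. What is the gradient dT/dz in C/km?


dT = 108.2 - 20.7 = 87.5 C
dz = 3900 - 4 = 3896 m
gradient = dT/dz * 1000 = 87.5/3896 * 1000 = 22.4589 C/km

22.4589


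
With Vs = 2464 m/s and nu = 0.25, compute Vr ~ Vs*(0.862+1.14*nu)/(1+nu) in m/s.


Numerator factor = 0.862 + 1.14*0.25 = 1.147
Denominator = 1 + 0.25 = 1.25
Vr = 2464 * 1.147 / 1.25 = 2260.97 m/s

2260.97


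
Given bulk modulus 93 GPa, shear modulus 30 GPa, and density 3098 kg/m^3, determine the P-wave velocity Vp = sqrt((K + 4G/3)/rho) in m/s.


First compute the effective modulus:
K + 4G/3 = 93e9 + 4*30e9/3 = 133000000000.0 Pa
Then divide by density:
133000000000.0 / 3098 = 42930923.1762 Pa/(kg/m^3)
Take the square root:
Vp = sqrt(42930923.1762) = 6552.17 m/s

6552.17


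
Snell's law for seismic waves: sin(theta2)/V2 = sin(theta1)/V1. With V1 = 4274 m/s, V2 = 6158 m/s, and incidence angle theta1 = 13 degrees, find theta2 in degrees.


sin(theta1) = sin(13 deg) = 0.224951
sin(theta2) = V2/V1 * sin(theta1) = 6158/4274 * 0.224951 = 0.324111
theta2 = arcsin(0.324111) = 18.9117 degrees

18.9117


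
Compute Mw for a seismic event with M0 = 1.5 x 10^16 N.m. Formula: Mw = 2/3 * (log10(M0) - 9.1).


log10(M0) = log10(1.5 x 10^16) = 16.1761
Mw = 2/3 * (16.1761 - 9.1)
= 2/3 * 7.0761
= 4.72

4.72


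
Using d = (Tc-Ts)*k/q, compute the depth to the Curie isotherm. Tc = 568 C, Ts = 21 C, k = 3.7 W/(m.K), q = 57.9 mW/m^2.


T_Curie - T_surf = 568 - 21 = 547 C
Convert q to W/m^2: 57.9 mW/m^2 = 0.0579 W/m^2
d = 547 * 3.7 / 0.0579 = 34955.09 m

34955.09


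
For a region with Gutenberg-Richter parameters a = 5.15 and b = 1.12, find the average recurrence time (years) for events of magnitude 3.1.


log10(N) = 5.15 - 1.12*3.1 = 1.678
N = 10^1.678 = 47.643099
T = 1/N = 1/47.643099 = 0.021 years

0.021


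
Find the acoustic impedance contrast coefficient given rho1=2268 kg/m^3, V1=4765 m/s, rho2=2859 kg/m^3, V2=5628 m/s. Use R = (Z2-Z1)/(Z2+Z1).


Z1 = 2268 * 4765 = 10807020
Z2 = 2859 * 5628 = 16090452
R = (16090452 - 10807020) / (16090452 + 10807020) = 5283432 / 26897472 = 0.1964

0.1964


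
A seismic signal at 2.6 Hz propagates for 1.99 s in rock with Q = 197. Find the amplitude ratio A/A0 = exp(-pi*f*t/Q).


pi*f*t/Q = pi*2.6*1.99/197 = 0.082511
A/A0 = exp(-0.082511) = 0.920802

0.920802


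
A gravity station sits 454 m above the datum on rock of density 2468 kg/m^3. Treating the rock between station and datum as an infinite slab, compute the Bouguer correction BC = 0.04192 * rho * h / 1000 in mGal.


BC = 0.04192 * rho * h / 1000
= 0.04192 * 2468 * 454 / 1000
= 46.9702 mGal

46.9702


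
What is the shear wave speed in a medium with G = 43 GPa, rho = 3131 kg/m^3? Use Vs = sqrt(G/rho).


Convert G to Pa: G = 43e9 Pa
Compute G/rho = 43e9 / 3131 = 13733631.4277
Vs = sqrt(13733631.4277) = 3705.89 m/s

3705.89


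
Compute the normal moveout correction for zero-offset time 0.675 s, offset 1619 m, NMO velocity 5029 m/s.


x/Vnmo = 1619/5029 = 0.321933
(x/Vnmo)^2 = 0.103641
t0^2 = 0.455625
sqrt(0.455625 + 0.103641) = 0.747841
dt = 0.747841 - 0.675 = 0.072841

0.072841


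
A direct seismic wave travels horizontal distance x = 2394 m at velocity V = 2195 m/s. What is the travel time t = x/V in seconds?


t = x / V
= 2394 / 2195
= 1.0907 s

1.0907


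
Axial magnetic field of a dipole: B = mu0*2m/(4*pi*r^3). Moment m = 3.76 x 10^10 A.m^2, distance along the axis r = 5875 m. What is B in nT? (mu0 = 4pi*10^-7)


m = 3.76 x 10^10 = 37600000000 A.m^2
2m = 75200000000 A.m^2
r^3 = 5875^3 = 202779296875
B = (4pi*10^-7) * 75200000000 / (4*pi * 202779296875) * 1e9
= 94499.10702 / 2548199797450.41 * 1e9
= 37.0847 nT

37.0847


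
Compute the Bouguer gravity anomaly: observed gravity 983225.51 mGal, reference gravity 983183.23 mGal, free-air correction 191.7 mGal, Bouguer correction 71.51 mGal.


BA = g_obs - g_ref + FAC - BC
= 983225.51 - 983183.23 + 191.7 - 71.51
= 162.47 mGal

162.47


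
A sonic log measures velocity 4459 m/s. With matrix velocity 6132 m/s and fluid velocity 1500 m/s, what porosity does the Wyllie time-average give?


1/V - 1/Vm = 1/4459 - 1/6132 = 6.119e-05
1/Vf - 1/Vm = 1/1500 - 1/6132 = 0.00050359
phi = 6.119e-05 / 0.00050359 = 0.1215

0.1215


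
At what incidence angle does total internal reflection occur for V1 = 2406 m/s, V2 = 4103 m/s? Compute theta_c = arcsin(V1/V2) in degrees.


V1/V2 = 2406/4103 = 0.5864
theta_c = arcsin(0.5864) = 35.902 degrees

35.902


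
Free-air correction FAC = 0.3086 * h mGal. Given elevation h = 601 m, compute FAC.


FAC = 0.3086 * h
= 0.3086 * 601
= 185.4686 mGal

185.4686


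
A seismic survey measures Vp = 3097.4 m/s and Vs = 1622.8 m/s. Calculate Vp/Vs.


Vp/Vs = 3097.4 / 1622.8
= 1.9087

1.9087


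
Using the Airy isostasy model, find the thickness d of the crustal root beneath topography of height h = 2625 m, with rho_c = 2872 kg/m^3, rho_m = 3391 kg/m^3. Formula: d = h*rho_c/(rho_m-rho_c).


rho_m - rho_c = 3391 - 2872 = 519
d = 2625 * 2872 / 519
= 7539000 / 519
= 14526.01 m

14526.01


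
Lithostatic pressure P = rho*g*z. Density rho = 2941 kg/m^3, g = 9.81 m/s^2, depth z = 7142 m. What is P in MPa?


P = rho * g * z / 1e6
= 2941 * 9.81 * 7142 / 1e6
= 206055341.82 / 1e6
= 206.0553 MPa

206.0553


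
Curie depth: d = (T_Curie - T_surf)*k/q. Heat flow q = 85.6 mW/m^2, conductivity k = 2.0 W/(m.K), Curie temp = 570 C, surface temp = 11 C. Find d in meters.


T_Curie - T_surf = 570 - 11 = 559 C
Convert q to W/m^2: 85.6 mW/m^2 = 0.0856 W/m^2
d = 559 * 2.0 / 0.0856 = 13060.75 m

13060.75


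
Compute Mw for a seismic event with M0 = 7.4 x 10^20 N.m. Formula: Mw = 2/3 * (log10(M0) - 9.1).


log10(M0) = log10(7.4 x 10^20) = 20.8692
Mw = 2/3 * (20.8692 - 9.1)
= 2/3 * 11.7692
= 7.85

7.85
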